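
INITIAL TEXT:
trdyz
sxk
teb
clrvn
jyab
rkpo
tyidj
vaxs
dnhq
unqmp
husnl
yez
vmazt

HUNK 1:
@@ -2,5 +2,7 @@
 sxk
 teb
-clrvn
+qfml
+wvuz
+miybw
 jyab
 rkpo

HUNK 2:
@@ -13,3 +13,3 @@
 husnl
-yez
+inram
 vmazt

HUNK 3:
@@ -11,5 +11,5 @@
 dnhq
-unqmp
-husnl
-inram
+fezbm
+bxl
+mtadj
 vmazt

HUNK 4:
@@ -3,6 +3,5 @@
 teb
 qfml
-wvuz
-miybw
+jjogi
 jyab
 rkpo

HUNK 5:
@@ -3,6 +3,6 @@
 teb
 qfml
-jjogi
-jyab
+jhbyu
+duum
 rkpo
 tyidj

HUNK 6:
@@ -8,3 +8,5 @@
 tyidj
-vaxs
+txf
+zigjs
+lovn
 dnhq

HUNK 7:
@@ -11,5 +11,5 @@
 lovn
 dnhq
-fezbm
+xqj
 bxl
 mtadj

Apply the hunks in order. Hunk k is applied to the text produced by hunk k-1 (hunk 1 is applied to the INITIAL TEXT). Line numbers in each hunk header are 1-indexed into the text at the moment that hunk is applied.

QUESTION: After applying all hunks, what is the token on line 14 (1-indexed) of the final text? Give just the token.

Answer: bxl

Derivation:
Hunk 1: at line 2 remove [clrvn] add [qfml,wvuz,miybw] -> 15 lines: trdyz sxk teb qfml wvuz miybw jyab rkpo tyidj vaxs dnhq unqmp husnl yez vmazt
Hunk 2: at line 13 remove [yez] add [inram] -> 15 lines: trdyz sxk teb qfml wvuz miybw jyab rkpo tyidj vaxs dnhq unqmp husnl inram vmazt
Hunk 3: at line 11 remove [unqmp,husnl,inram] add [fezbm,bxl,mtadj] -> 15 lines: trdyz sxk teb qfml wvuz miybw jyab rkpo tyidj vaxs dnhq fezbm bxl mtadj vmazt
Hunk 4: at line 3 remove [wvuz,miybw] add [jjogi] -> 14 lines: trdyz sxk teb qfml jjogi jyab rkpo tyidj vaxs dnhq fezbm bxl mtadj vmazt
Hunk 5: at line 3 remove [jjogi,jyab] add [jhbyu,duum] -> 14 lines: trdyz sxk teb qfml jhbyu duum rkpo tyidj vaxs dnhq fezbm bxl mtadj vmazt
Hunk 6: at line 8 remove [vaxs] add [txf,zigjs,lovn] -> 16 lines: trdyz sxk teb qfml jhbyu duum rkpo tyidj txf zigjs lovn dnhq fezbm bxl mtadj vmazt
Hunk 7: at line 11 remove [fezbm] add [xqj] -> 16 lines: trdyz sxk teb qfml jhbyu duum rkpo tyidj txf zigjs lovn dnhq xqj bxl mtadj vmazt
Final line 14: bxl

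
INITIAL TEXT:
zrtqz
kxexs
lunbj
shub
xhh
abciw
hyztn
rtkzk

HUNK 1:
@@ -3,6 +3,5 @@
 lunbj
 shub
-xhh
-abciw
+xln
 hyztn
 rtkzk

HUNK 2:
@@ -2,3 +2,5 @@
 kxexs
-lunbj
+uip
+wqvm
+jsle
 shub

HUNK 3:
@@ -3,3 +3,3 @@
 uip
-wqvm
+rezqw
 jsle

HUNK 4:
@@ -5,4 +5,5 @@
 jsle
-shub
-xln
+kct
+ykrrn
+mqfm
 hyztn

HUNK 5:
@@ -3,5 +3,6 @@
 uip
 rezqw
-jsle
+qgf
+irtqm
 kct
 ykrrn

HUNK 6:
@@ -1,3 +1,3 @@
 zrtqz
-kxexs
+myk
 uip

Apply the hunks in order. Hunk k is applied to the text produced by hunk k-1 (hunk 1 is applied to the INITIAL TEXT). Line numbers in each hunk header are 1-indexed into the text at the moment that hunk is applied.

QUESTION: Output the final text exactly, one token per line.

Answer: zrtqz
myk
uip
rezqw
qgf
irtqm
kct
ykrrn
mqfm
hyztn
rtkzk

Derivation:
Hunk 1: at line 3 remove [xhh,abciw] add [xln] -> 7 lines: zrtqz kxexs lunbj shub xln hyztn rtkzk
Hunk 2: at line 2 remove [lunbj] add [uip,wqvm,jsle] -> 9 lines: zrtqz kxexs uip wqvm jsle shub xln hyztn rtkzk
Hunk 3: at line 3 remove [wqvm] add [rezqw] -> 9 lines: zrtqz kxexs uip rezqw jsle shub xln hyztn rtkzk
Hunk 4: at line 5 remove [shub,xln] add [kct,ykrrn,mqfm] -> 10 lines: zrtqz kxexs uip rezqw jsle kct ykrrn mqfm hyztn rtkzk
Hunk 5: at line 3 remove [jsle] add [qgf,irtqm] -> 11 lines: zrtqz kxexs uip rezqw qgf irtqm kct ykrrn mqfm hyztn rtkzk
Hunk 6: at line 1 remove [kxexs] add [myk] -> 11 lines: zrtqz myk uip rezqw qgf irtqm kct ykrrn mqfm hyztn rtkzk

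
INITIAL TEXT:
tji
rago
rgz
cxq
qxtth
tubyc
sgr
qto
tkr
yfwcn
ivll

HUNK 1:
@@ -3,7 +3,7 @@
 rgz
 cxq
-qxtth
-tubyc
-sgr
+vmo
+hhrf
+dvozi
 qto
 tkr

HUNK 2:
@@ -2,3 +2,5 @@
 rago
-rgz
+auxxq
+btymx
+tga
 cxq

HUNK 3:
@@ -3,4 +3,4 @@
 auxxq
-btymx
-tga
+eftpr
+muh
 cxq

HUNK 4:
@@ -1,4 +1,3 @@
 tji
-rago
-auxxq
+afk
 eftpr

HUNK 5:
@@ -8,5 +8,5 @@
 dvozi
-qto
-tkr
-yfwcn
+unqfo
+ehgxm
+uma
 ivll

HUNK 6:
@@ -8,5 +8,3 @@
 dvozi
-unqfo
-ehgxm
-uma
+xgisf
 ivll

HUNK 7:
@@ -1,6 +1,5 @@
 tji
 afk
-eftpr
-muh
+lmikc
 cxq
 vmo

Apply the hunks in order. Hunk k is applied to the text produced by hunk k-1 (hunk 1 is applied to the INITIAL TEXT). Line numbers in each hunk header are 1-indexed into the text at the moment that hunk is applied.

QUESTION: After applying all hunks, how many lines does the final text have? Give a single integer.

Hunk 1: at line 3 remove [qxtth,tubyc,sgr] add [vmo,hhrf,dvozi] -> 11 lines: tji rago rgz cxq vmo hhrf dvozi qto tkr yfwcn ivll
Hunk 2: at line 2 remove [rgz] add [auxxq,btymx,tga] -> 13 lines: tji rago auxxq btymx tga cxq vmo hhrf dvozi qto tkr yfwcn ivll
Hunk 3: at line 3 remove [btymx,tga] add [eftpr,muh] -> 13 lines: tji rago auxxq eftpr muh cxq vmo hhrf dvozi qto tkr yfwcn ivll
Hunk 4: at line 1 remove [rago,auxxq] add [afk] -> 12 lines: tji afk eftpr muh cxq vmo hhrf dvozi qto tkr yfwcn ivll
Hunk 5: at line 8 remove [qto,tkr,yfwcn] add [unqfo,ehgxm,uma] -> 12 lines: tji afk eftpr muh cxq vmo hhrf dvozi unqfo ehgxm uma ivll
Hunk 6: at line 8 remove [unqfo,ehgxm,uma] add [xgisf] -> 10 lines: tji afk eftpr muh cxq vmo hhrf dvozi xgisf ivll
Hunk 7: at line 1 remove [eftpr,muh] add [lmikc] -> 9 lines: tji afk lmikc cxq vmo hhrf dvozi xgisf ivll
Final line count: 9

Answer: 9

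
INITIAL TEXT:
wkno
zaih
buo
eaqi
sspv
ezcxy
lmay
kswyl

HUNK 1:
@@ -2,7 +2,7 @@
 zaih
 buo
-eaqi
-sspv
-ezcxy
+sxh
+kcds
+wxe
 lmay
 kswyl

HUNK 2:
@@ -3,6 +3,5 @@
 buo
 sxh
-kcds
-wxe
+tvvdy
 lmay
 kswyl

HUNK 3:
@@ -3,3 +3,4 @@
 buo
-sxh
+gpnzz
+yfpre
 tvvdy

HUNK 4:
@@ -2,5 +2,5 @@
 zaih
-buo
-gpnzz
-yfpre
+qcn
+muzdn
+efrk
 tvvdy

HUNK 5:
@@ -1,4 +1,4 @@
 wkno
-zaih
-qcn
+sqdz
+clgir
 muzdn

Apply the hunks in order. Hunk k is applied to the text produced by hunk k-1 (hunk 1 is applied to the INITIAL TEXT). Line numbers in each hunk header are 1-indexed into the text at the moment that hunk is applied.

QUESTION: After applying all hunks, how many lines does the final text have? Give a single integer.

Hunk 1: at line 2 remove [eaqi,sspv,ezcxy] add [sxh,kcds,wxe] -> 8 lines: wkno zaih buo sxh kcds wxe lmay kswyl
Hunk 2: at line 3 remove [kcds,wxe] add [tvvdy] -> 7 lines: wkno zaih buo sxh tvvdy lmay kswyl
Hunk 3: at line 3 remove [sxh] add [gpnzz,yfpre] -> 8 lines: wkno zaih buo gpnzz yfpre tvvdy lmay kswyl
Hunk 4: at line 2 remove [buo,gpnzz,yfpre] add [qcn,muzdn,efrk] -> 8 lines: wkno zaih qcn muzdn efrk tvvdy lmay kswyl
Hunk 5: at line 1 remove [zaih,qcn] add [sqdz,clgir] -> 8 lines: wkno sqdz clgir muzdn efrk tvvdy lmay kswyl
Final line count: 8

Answer: 8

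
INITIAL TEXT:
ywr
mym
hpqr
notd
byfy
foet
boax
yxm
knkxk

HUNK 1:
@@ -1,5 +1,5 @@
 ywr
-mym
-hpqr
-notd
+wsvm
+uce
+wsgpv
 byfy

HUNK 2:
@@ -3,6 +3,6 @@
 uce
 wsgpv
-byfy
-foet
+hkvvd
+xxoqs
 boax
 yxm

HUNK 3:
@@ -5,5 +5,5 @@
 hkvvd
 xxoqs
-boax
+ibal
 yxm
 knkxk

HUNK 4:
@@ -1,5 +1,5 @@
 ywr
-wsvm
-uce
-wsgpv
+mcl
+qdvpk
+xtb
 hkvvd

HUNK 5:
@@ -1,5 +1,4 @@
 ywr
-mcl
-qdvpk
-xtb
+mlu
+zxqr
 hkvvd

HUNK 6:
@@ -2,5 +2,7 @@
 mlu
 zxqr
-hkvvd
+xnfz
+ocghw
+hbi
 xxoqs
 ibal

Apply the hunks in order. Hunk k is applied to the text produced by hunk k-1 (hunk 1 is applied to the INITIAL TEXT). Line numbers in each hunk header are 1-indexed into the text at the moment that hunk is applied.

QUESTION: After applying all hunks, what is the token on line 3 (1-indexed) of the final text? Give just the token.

Hunk 1: at line 1 remove [mym,hpqr,notd] add [wsvm,uce,wsgpv] -> 9 lines: ywr wsvm uce wsgpv byfy foet boax yxm knkxk
Hunk 2: at line 3 remove [byfy,foet] add [hkvvd,xxoqs] -> 9 lines: ywr wsvm uce wsgpv hkvvd xxoqs boax yxm knkxk
Hunk 3: at line 5 remove [boax] add [ibal] -> 9 lines: ywr wsvm uce wsgpv hkvvd xxoqs ibal yxm knkxk
Hunk 4: at line 1 remove [wsvm,uce,wsgpv] add [mcl,qdvpk,xtb] -> 9 lines: ywr mcl qdvpk xtb hkvvd xxoqs ibal yxm knkxk
Hunk 5: at line 1 remove [mcl,qdvpk,xtb] add [mlu,zxqr] -> 8 lines: ywr mlu zxqr hkvvd xxoqs ibal yxm knkxk
Hunk 6: at line 2 remove [hkvvd] add [xnfz,ocghw,hbi] -> 10 lines: ywr mlu zxqr xnfz ocghw hbi xxoqs ibal yxm knkxk
Final line 3: zxqr

Answer: zxqr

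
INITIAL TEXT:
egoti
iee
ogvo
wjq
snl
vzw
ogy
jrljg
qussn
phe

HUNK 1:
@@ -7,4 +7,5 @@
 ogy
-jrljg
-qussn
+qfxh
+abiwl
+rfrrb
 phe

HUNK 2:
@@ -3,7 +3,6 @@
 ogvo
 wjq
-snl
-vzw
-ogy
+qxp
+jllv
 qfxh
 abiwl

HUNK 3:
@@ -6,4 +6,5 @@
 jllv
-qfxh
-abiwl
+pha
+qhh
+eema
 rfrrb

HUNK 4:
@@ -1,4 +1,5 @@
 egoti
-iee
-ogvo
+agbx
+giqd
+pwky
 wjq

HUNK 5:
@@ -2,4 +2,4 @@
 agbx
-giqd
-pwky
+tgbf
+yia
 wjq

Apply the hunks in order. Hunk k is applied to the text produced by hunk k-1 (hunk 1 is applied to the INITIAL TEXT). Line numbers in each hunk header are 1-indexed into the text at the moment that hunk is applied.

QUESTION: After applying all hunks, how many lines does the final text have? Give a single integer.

Answer: 12

Derivation:
Hunk 1: at line 7 remove [jrljg,qussn] add [qfxh,abiwl,rfrrb] -> 11 lines: egoti iee ogvo wjq snl vzw ogy qfxh abiwl rfrrb phe
Hunk 2: at line 3 remove [snl,vzw,ogy] add [qxp,jllv] -> 10 lines: egoti iee ogvo wjq qxp jllv qfxh abiwl rfrrb phe
Hunk 3: at line 6 remove [qfxh,abiwl] add [pha,qhh,eema] -> 11 lines: egoti iee ogvo wjq qxp jllv pha qhh eema rfrrb phe
Hunk 4: at line 1 remove [iee,ogvo] add [agbx,giqd,pwky] -> 12 lines: egoti agbx giqd pwky wjq qxp jllv pha qhh eema rfrrb phe
Hunk 5: at line 2 remove [giqd,pwky] add [tgbf,yia] -> 12 lines: egoti agbx tgbf yia wjq qxp jllv pha qhh eema rfrrb phe
Final line count: 12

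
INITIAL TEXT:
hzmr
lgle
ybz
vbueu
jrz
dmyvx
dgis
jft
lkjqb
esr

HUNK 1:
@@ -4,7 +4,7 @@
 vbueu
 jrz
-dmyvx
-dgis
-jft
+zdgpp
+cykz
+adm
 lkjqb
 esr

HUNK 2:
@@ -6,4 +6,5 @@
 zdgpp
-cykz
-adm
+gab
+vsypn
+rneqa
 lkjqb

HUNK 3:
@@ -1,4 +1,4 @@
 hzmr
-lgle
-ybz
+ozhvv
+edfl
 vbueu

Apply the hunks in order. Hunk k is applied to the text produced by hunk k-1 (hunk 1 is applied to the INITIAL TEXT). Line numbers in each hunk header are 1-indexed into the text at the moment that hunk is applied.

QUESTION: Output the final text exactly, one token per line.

Answer: hzmr
ozhvv
edfl
vbueu
jrz
zdgpp
gab
vsypn
rneqa
lkjqb
esr

Derivation:
Hunk 1: at line 4 remove [dmyvx,dgis,jft] add [zdgpp,cykz,adm] -> 10 lines: hzmr lgle ybz vbueu jrz zdgpp cykz adm lkjqb esr
Hunk 2: at line 6 remove [cykz,adm] add [gab,vsypn,rneqa] -> 11 lines: hzmr lgle ybz vbueu jrz zdgpp gab vsypn rneqa lkjqb esr
Hunk 3: at line 1 remove [lgle,ybz] add [ozhvv,edfl] -> 11 lines: hzmr ozhvv edfl vbueu jrz zdgpp gab vsypn rneqa lkjqb esr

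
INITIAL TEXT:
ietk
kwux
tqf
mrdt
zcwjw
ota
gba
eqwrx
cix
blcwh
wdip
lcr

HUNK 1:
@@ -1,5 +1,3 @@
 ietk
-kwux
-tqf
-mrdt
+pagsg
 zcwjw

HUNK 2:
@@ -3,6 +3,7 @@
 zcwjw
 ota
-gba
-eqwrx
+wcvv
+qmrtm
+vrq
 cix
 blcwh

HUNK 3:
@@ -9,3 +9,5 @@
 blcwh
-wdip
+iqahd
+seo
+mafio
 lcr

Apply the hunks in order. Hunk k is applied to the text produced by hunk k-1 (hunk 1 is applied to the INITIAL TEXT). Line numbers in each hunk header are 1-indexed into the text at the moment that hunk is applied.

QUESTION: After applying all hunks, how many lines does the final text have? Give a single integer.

Answer: 13

Derivation:
Hunk 1: at line 1 remove [kwux,tqf,mrdt] add [pagsg] -> 10 lines: ietk pagsg zcwjw ota gba eqwrx cix blcwh wdip lcr
Hunk 2: at line 3 remove [gba,eqwrx] add [wcvv,qmrtm,vrq] -> 11 lines: ietk pagsg zcwjw ota wcvv qmrtm vrq cix blcwh wdip lcr
Hunk 3: at line 9 remove [wdip] add [iqahd,seo,mafio] -> 13 lines: ietk pagsg zcwjw ota wcvv qmrtm vrq cix blcwh iqahd seo mafio lcr
Final line count: 13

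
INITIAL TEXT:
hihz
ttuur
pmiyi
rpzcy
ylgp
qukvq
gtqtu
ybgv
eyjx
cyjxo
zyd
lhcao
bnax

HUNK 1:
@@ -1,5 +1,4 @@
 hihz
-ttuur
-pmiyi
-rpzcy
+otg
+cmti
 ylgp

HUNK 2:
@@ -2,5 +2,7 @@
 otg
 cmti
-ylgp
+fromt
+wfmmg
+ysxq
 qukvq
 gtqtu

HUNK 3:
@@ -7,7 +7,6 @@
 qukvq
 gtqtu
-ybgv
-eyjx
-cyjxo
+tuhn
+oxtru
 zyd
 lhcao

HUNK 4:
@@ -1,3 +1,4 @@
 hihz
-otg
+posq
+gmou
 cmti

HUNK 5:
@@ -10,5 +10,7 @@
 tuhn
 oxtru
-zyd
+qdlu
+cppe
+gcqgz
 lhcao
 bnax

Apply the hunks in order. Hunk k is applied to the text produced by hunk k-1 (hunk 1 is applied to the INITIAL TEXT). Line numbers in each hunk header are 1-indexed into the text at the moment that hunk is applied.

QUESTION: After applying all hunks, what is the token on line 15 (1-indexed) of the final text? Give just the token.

Hunk 1: at line 1 remove [ttuur,pmiyi,rpzcy] add [otg,cmti] -> 12 lines: hihz otg cmti ylgp qukvq gtqtu ybgv eyjx cyjxo zyd lhcao bnax
Hunk 2: at line 2 remove [ylgp] add [fromt,wfmmg,ysxq] -> 14 lines: hihz otg cmti fromt wfmmg ysxq qukvq gtqtu ybgv eyjx cyjxo zyd lhcao bnax
Hunk 3: at line 7 remove [ybgv,eyjx,cyjxo] add [tuhn,oxtru] -> 13 lines: hihz otg cmti fromt wfmmg ysxq qukvq gtqtu tuhn oxtru zyd lhcao bnax
Hunk 4: at line 1 remove [otg] add [posq,gmou] -> 14 lines: hihz posq gmou cmti fromt wfmmg ysxq qukvq gtqtu tuhn oxtru zyd lhcao bnax
Hunk 5: at line 10 remove [zyd] add [qdlu,cppe,gcqgz] -> 16 lines: hihz posq gmou cmti fromt wfmmg ysxq qukvq gtqtu tuhn oxtru qdlu cppe gcqgz lhcao bnax
Final line 15: lhcao

Answer: lhcao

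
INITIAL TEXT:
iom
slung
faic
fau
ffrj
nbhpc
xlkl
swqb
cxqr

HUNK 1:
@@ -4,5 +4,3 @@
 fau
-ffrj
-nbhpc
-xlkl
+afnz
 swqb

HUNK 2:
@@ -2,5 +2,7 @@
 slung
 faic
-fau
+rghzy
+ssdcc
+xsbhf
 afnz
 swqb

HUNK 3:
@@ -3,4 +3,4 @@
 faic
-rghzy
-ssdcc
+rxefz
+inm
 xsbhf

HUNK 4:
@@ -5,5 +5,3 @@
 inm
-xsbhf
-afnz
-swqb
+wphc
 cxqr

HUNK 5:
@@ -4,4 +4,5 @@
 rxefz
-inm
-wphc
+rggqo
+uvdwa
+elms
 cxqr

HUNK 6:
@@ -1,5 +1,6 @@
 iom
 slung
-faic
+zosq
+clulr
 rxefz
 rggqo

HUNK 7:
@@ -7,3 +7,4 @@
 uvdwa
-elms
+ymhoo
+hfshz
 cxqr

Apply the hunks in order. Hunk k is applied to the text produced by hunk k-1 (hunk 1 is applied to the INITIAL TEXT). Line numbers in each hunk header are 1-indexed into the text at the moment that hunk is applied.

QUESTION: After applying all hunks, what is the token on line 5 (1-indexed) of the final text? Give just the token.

Hunk 1: at line 4 remove [ffrj,nbhpc,xlkl] add [afnz] -> 7 lines: iom slung faic fau afnz swqb cxqr
Hunk 2: at line 2 remove [fau] add [rghzy,ssdcc,xsbhf] -> 9 lines: iom slung faic rghzy ssdcc xsbhf afnz swqb cxqr
Hunk 3: at line 3 remove [rghzy,ssdcc] add [rxefz,inm] -> 9 lines: iom slung faic rxefz inm xsbhf afnz swqb cxqr
Hunk 4: at line 5 remove [xsbhf,afnz,swqb] add [wphc] -> 7 lines: iom slung faic rxefz inm wphc cxqr
Hunk 5: at line 4 remove [inm,wphc] add [rggqo,uvdwa,elms] -> 8 lines: iom slung faic rxefz rggqo uvdwa elms cxqr
Hunk 6: at line 1 remove [faic] add [zosq,clulr] -> 9 lines: iom slung zosq clulr rxefz rggqo uvdwa elms cxqr
Hunk 7: at line 7 remove [elms] add [ymhoo,hfshz] -> 10 lines: iom slung zosq clulr rxefz rggqo uvdwa ymhoo hfshz cxqr
Final line 5: rxefz

Answer: rxefz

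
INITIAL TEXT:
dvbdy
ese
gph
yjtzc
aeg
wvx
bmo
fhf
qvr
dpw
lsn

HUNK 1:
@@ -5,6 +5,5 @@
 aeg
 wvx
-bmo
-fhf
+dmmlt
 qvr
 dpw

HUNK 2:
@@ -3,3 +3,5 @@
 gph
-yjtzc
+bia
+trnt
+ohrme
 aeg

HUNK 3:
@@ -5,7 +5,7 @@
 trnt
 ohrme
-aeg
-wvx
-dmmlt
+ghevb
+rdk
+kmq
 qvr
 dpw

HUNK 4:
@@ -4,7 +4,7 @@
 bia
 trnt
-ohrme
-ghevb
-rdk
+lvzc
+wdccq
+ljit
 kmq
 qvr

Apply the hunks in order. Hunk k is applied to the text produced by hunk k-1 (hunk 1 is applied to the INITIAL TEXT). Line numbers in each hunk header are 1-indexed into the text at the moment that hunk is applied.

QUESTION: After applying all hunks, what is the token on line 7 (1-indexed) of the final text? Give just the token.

Hunk 1: at line 5 remove [bmo,fhf] add [dmmlt] -> 10 lines: dvbdy ese gph yjtzc aeg wvx dmmlt qvr dpw lsn
Hunk 2: at line 3 remove [yjtzc] add [bia,trnt,ohrme] -> 12 lines: dvbdy ese gph bia trnt ohrme aeg wvx dmmlt qvr dpw lsn
Hunk 3: at line 5 remove [aeg,wvx,dmmlt] add [ghevb,rdk,kmq] -> 12 lines: dvbdy ese gph bia trnt ohrme ghevb rdk kmq qvr dpw lsn
Hunk 4: at line 4 remove [ohrme,ghevb,rdk] add [lvzc,wdccq,ljit] -> 12 lines: dvbdy ese gph bia trnt lvzc wdccq ljit kmq qvr dpw lsn
Final line 7: wdccq

Answer: wdccq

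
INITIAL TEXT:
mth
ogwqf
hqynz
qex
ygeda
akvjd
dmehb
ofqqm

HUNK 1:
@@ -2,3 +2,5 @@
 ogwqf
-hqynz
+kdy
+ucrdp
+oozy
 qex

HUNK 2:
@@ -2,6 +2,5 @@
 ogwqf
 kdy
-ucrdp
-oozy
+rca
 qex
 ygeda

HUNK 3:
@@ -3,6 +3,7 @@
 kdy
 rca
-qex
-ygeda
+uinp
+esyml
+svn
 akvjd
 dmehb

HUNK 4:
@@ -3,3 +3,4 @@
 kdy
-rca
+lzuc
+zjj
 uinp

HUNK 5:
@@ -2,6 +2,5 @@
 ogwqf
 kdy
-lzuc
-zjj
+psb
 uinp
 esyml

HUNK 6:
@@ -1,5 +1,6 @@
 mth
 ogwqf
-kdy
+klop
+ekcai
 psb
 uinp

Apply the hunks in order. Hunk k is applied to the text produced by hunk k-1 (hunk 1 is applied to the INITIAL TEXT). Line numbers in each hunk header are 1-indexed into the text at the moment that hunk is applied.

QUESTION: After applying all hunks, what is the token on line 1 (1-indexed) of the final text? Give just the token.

Hunk 1: at line 2 remove [hqynz] add [kdy,ucrdp,oozy] -> 10 lines: mth ogwqf kdy ucrdp oozy qex ygeda akvjd dmehb ofqqm
Hunk 2: at line 2 remove [ucrdp,oozy] add [rca] -> 9 lines: mth ogwqf kdy rca qex ygeda akvjd dmehb ofqqm
Hunk 3: at line 3 remove [qex,ygeda] add [uinp,esyml,svn] -> 10 lines: mth ogwqf kdy rca uinp esyml svn akvjd dmehb ofqqm
Hunk 4: at line 3 remove [rca] add [lzuc,zjj] -> 11 lines: mth ogwqf kdy lzuc zjj uinp esyml svn akvjd dmehb ofqqm
Hunk 5: at line 2 remove [lzuc,zjj] add [psb] -> 10 lines: mth ogwqf kdy psb uinp esyml svn akvjd dmehb ofqqm
Hunk 6: at line 1 remove [kdy] add [klop,ekcai] -> 11 lines: mth ogwqf klop ekcai psb uinp esyml svn akvjd dmehb ofqqm
Final line 1: mth

Answer: mth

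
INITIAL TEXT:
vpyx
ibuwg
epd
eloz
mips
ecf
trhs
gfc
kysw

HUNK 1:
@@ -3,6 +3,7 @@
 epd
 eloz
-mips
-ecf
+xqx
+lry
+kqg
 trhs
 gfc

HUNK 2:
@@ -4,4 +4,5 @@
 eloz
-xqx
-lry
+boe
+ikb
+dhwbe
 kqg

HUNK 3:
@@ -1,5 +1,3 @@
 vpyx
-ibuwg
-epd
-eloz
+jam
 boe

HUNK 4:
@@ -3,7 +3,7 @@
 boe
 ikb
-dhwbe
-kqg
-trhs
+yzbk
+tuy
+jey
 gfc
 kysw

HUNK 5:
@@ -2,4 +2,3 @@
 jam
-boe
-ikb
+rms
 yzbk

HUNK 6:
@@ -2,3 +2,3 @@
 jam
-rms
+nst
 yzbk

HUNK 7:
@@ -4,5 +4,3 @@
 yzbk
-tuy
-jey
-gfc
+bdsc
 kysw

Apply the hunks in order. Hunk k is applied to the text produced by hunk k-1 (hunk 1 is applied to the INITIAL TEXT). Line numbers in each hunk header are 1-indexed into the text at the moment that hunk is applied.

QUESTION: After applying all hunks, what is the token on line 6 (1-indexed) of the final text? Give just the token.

Answer: kysw

Derivation:
Hunk 1: at line 3 remove [mips,ecf] add [xqx,lry,kqg] -> 10 lines: vpyx ibuwg epd eloz xqx lry kqg trhs gfc kysw
Hunk 2: at line 4 remove [xqx,lry] add [boe,ikb,dhwbe] -> 11 lines: vpyx ibuwg epd eloz boe ikb dhwbe kqg trhs gfc kysw
Hunk 3: at line 1 remove [ibuwg,epd,eloz] add [jam] -> 9 lines: vpyx jam boe ikb dhwbe kqg trhs gfc kysw
Hunk 4: at line 3 remove [dhwbe,kqg,trhs] add [yzbk,tuy,jey] -> 9 lines: vpyx jam boe ikb yzbk tuy jey gfc kysw
Hunk 5: at line 2 remove [boe,ikb] add [rms] -> 8 lines: vpyx jam rms yzbk tuy jey gfc kysw
Hunk 6: at line 2 remove [rms] add [nst] -> 8 lines: vpyx jam nst yzbk tuy jey gfc kysw
Hunk 7: at line 4 remove [tuy,jey,gfc] add [bdsc] -> 6 lines: vpyx jam nst yzbk bdsc kysw
Final line 6: kysw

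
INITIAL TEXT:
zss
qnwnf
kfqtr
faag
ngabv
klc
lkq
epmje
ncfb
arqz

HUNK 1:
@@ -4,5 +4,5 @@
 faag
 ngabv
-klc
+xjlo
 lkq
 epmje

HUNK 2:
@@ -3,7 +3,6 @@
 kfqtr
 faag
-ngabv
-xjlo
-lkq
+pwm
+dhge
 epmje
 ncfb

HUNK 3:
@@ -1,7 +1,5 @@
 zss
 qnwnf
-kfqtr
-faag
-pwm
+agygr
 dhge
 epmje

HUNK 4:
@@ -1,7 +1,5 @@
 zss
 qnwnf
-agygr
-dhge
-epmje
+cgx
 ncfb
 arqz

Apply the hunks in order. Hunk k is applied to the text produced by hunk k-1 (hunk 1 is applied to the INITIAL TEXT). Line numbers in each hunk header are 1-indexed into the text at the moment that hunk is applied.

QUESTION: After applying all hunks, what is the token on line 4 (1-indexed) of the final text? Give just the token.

Answer: ncfb

Derivation:
Hunk 1: at line 4 remove [klc] add [xjlo] -> 10 lines: zss qnwnf kfqtr faag ngabv xjlo lkq epmje ncfb arqz
Hunk 2: at line 3 remove [ngabv,xjlo,lkq] add [pwm,dhge] -> 9 lines: zss qnwnf kfqtr faag pwm dhge epmje ncfb arqz
Hunk 3: at line 1 remove [kfqtr,faag,pwm] add [agygr] -> 7 lines: zss qnwnf agygr dhge epmje ncfb arqz
Hunk 4: at line 1 remove [agygr,dhge,epmje] add [cgx] -> 5 lines: zss qnwnf cgx ncfb arqz
Final line 4: ncfb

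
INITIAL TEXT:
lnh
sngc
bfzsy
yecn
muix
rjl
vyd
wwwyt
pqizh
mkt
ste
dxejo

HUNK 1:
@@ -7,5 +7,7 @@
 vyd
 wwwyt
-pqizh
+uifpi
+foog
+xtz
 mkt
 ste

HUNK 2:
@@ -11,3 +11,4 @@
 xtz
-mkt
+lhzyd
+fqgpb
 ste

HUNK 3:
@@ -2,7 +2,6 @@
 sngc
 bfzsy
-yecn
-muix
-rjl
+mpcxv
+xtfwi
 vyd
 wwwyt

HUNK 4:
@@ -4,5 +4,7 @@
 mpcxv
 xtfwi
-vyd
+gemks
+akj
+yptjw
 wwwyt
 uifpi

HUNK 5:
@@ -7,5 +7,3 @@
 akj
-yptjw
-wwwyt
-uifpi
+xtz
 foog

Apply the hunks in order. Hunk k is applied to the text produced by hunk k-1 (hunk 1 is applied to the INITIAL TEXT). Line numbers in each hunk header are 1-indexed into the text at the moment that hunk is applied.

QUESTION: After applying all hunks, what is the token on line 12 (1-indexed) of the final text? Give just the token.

Hunk 1: at line 7 remove [pqizh] add [uifpi,foog,xtz] -> 14 lines: lnh sngc bfzsy yecn muix rjl vyd wwwyt uifpi foog xtz mkt ste dxejo
Hunk 2: at line 11 remove [mkt] add [lhzyd,fqgpb] -> 15 lines: lnh sngc bfzsy yecn muix rjl vyd wwwyt uifpi foog xtz lhzyd fqgpb ste dxejo
Hunk 3: at line 2 remove [yecn,muix,rjl] add [mpcxv,xtfwi] -> 14 lines: lnh sngc bfzsy mpcxv xtfwi vyd wwwyt uifpi foog xtz lhzyd fqgpb ste dxejo
Hunk 4: at line 4 remove [vyd] add [gemks,akj,yptjw] -> 16 lines: lnh sngc bfzsy mpcxv xtfwi gemks akj yptjw wwwyt uifpi foog xtz lhzyd fqgpb ste dxejo
Hunk 5: at line 7 remove [yptjw,wwwyt,uifpi] add [xtz] -> 14 lines: lnh sngc bfzsy mpcxv xtfwi gemks akj xtz foog xtz lhzyd fqgpb ste dxejo
Final line 12: fqgpb

Answer: fqgpb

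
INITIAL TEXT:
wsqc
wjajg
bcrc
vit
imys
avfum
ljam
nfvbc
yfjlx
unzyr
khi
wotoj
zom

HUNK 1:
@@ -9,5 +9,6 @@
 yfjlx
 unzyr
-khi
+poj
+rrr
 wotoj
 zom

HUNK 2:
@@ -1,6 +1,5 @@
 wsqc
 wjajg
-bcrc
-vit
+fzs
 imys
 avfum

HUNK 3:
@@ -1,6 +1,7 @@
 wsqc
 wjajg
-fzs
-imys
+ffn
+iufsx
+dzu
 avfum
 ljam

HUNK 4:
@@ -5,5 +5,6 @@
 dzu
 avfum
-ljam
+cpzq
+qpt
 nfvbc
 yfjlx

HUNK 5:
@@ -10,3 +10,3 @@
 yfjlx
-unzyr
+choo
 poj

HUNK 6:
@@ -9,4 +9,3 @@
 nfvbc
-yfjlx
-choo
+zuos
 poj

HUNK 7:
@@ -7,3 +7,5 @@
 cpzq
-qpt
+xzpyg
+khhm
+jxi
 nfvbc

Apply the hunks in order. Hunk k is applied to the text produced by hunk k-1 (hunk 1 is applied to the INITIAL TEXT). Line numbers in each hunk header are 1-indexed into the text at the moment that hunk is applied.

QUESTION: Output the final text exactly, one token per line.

Hunk 1: at line 9 remove [khi] add [poj,rrr] -> 14 lines: wsqc wjajg bcrc vit imys avfum ljam nfvbc yfjlx unzyr poj rrr wotoj zom
Hunk 2: at line 1 remove [bcrc,vit] add [fzs] -> 13 lines: wsqc wjajg fzs imys avfum ljam nfvbc yfjlx unzyr poj rrr wotoj zom
Hunk 3: at line 1 remove [fzs,imys] add [ffn,iufsx,dzu] -> 14 lines: wsqc wjajg ffn iufsx dzu avfum ljam nfvbc yfjlx unzyr poj rrr wotoj zom
Hunk 4: at line 5 remove [ljam] add [cpzq,qpt] -> 15 lines: wsqc wjajg ffn iufsx dzu avfum cpzq qpt nfvbc yfjlx unzyr poj rrr wotoj zom
Hunk 5: at line 10 remove [unzyr] add [choo] -> 15 lines: wsqc wjajg ffn iufsx dzu avfum cpzq qpt nfvbc yfjlx choo poj rrr wotoj zom
Hunk 6: at line 9 remove [yfjlx,choo] add [zuos] -> 14 lines: wsqc wjajg ffn iufsx dzu avfum cpzq qpt nfvbc zuos poj rrr wotoj zom
Hunk 7: at line 7 remove [qpt] add [xzpyg,khhm,jxi] -> 16 lines: wsqc wjajg ffn iufsx dzu avfum cpzq xzpyg khhm jxi nfvbc zuos poj rrr wotoj zom

Answer: wsqc
wjajg
ffn
iufsx
dzu
avfum
cpzq
xzpyg
khhm
jxi
nfvbc
zuos
poj
rrr
wotoj
zom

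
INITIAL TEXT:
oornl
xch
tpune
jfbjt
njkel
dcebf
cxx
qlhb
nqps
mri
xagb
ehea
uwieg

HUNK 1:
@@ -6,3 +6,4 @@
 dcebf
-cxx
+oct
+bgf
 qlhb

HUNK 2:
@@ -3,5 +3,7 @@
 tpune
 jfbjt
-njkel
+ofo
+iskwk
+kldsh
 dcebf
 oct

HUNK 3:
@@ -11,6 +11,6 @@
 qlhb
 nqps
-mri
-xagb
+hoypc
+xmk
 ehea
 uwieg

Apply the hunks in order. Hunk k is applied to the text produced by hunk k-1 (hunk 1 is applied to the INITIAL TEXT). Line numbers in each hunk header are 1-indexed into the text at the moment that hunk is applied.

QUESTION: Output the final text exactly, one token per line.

Hunk 1: at line 6 remove [cxx] add [oct,bgf] -> 14 lines: oornl xch tpune jfbjt njkel dcebf oct bgf qlhb nqps mri xagb ehea uwieg
Hunk 2: at line 3 remove [njkel] add [ofo,iskwk,kldsh] -> 16 lines: oornl xch tpune jfbjt ofo iskwk kldsh dcebf oct bgf qlhb nqps mri xagb ehea uwieg
Hunk 3: at line 11 remove [mri,xagb] add [hoypc,xmk] -> 16 lines: oornl xch tpune jfbjt ofo iskwk kldsh dcebf oct bgf qlhb nqps hoypc xmk ehea uwieg

Answer: oornl
xch
tpune
jfbjt
ofo
iskwk
kldsh
dcebf
oct
bgf
qlhb
nqps
hoypc
xmk
ehea
uwieg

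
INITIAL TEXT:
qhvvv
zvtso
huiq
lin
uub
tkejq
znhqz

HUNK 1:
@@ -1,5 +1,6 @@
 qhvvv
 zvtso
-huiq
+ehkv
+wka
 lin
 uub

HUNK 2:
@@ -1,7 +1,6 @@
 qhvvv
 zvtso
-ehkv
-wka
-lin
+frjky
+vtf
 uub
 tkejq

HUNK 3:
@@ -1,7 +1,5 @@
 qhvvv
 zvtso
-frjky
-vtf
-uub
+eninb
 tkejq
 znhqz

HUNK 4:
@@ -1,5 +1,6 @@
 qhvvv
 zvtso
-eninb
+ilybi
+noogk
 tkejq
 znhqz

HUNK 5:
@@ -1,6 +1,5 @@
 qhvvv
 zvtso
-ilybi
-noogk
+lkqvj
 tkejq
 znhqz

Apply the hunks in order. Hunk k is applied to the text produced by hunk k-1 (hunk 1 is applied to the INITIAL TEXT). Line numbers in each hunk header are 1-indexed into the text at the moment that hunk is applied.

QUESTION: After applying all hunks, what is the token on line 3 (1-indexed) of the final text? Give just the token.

Answer: lkqvj

Derivation:
Hunk 1: at line 1 remove [huiq] add [ehkv,wka] -> 8 lines: qhvvv zvtso ehkv wka lin uub tkejq znhqz
Hunk 2: at line 1 remove [ehkv,wka,lin] add [frjky,vtf] -> 7 lines: qhvvv zvtso frjky vtf uub tkejq znhqz
Hunk 3: at line 1 remove [frjky,vtf,uub] add [eninb] -> 5 lines: qhvvv zvtso eninb tkejq znhqz
Hunk 4: at line 1 remove [eninb] add [ilybi,noogk] -> 6 lines: qhvvv zvtso ilybi noogk tkejq znhqz
Hunk 5: at line 1 remove [ilybi,noogk] add [lkqvj] -> 5 lines: qhvvv zvtso lkqvj tkejq znhqz
Final line 3: lkqvj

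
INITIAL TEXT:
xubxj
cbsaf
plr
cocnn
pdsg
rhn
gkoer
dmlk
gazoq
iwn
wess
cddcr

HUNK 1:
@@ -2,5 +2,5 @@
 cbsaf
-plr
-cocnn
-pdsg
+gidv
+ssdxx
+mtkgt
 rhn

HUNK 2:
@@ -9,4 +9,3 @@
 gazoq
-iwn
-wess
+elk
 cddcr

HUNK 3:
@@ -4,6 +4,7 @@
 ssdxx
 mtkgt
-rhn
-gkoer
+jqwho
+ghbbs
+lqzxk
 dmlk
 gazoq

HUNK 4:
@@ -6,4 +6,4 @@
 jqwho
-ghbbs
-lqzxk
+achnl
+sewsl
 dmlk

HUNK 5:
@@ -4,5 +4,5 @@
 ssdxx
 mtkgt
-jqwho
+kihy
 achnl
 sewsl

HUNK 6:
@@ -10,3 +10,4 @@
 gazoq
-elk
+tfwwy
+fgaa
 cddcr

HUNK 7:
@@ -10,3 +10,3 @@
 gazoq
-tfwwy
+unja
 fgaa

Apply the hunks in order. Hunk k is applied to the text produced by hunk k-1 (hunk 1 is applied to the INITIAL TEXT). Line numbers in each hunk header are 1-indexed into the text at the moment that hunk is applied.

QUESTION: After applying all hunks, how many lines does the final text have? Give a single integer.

Hunk 1: at line 2 remove [plr,cocnn,pdsg] add [gidv,ssdxx,mtkgt] -> 12 lines: xubxj cbsaf gidv ssdxx mtkgt rhn gkoer dmlk gazoq iwn wess cddcr
Hunk 2: at line 9 remove [iwn,wess] add [elk] -> 11 lines: xubxj cbsaf gidv ssdxx mtkgt rhn gkoer dmlk gazoq elk cddcr
Hunk 3: at line 4 remove [rhn,gkoer] add [jqwho,ghbbs,lqzxk] -> 12 lines: xubxj cbsaf gidv ssdxx mtkgt jqwho ghbbs lqzxk dmlk gazoq elk cddcr
Hunk 4: at line 6 remove [ghbbs,lqzxk] add [achnl,sewsl] -> 12 lines: xubxj cbsaf gidv ssdxx mtkgt jqwho achnl sewsl dmlk gazoq elk cddcr
Hunk 5: at line 4 remove [jqwho] add [kihy] -> 12 lines: xubxj cbsaf gidv ssdxx mtkgt kihy achnl sewsl dmlk gazoq elk cddcr
Hunk 6: at line 10 remove [elk] add [tfwwy,fgaa] -> 13 lines: xubxj cbsaf gidv ssdxx mtkgt kihy achnl sewsl dmlk gazoq tfwwy fgaa cddcr
Hunk 7: at line 10 remove [tfwwy] add [unja] -> 13 lines: xubxj cbsaf gidv ssdxx mtkgt kihy achnl sewsl dmlk gazoq unja fgaa cddcr
Final line count: 13

Answer: 13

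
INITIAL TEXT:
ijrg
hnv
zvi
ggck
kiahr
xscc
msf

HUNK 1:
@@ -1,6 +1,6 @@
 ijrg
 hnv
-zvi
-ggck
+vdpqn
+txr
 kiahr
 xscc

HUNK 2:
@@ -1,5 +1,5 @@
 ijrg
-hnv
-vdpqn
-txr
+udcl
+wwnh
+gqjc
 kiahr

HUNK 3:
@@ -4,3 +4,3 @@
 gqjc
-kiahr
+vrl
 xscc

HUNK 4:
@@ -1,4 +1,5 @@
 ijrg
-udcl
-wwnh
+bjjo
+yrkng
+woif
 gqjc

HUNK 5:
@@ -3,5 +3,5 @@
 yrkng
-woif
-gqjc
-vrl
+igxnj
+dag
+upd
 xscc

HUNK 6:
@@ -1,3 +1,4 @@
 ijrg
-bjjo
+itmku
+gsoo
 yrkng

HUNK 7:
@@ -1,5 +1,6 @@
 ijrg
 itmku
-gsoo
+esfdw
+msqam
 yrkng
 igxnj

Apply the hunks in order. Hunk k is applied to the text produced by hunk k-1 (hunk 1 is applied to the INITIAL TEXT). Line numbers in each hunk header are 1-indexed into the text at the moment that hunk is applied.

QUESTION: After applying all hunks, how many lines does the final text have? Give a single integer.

Hunk 1: at line 1 remove [zvi,ggck] add [vdpqn,txr] -> 7 lines: ijrg hnv vdpqn txr kiahr xscc msf
Hunk 2: at line 1 remove [hnv,vdpqn,txr] add [udcl,wwnh,gqjc] -> 7 lines: ijrg udcl wwnh gqjc kiahr xscc msf
Hunk 3: at line 4 remove [kiahr] add [vrl] -> 7 lines: ijrg udcl wwnh gqjc vrl xscc msf
Hunk 4: at line 1 remove [udcl,wwnh] add [bjjo,yrkng,woif] -> 8 lines: ijrg bjjo yrkng woif gqjc vrl xscc msf
Hunk 5: at line 3 remove [woif,gqjc,vrl] add [igxnj,dag,upd] -> 8 lines: ijrg bjjo yrkng igxnj dag upd xscc msf
Hunk 6: at line 1 remove [bjjo] add [itmku,gsoo] -> 9 lines: ijrg itmku gsoo yrkng igxnj dag upd xscc msf
Hunk 7: at line 1 remove [gsoo] add [esfdw,msqam] -> 10 lines: ijrg itmku esfdw msqam yrkng igxnj dag upd xscc msf
Final line count: 10

Answer: 10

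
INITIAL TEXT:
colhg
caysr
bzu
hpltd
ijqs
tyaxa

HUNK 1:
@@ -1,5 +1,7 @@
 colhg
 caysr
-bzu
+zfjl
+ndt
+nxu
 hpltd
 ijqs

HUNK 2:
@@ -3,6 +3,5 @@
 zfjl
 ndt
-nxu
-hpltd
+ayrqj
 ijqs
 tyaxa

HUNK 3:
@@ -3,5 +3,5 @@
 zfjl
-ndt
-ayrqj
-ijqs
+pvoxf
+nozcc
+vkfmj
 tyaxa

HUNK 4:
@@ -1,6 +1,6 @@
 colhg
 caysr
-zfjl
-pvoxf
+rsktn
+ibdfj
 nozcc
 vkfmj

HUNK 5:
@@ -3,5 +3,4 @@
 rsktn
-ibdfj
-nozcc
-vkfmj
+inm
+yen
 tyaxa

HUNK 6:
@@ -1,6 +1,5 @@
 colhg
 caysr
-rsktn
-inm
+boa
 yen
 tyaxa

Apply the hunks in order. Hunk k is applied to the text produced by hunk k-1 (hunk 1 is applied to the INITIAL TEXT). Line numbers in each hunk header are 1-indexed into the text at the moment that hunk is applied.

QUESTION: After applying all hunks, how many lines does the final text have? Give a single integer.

Hunk 1: at line 1 remove [bzu] add [zfjl,ndt,nxu] -> 8 lines: colhg caysr zfjl ndt nxu hpltd ijqs tyaxa
Hunk 2: at line 3 remove [nxu,hpltd] add [ayrqj] -> 7 lines: colhg caysr zfjl ndt ayrqj ijqs tyaxa
Hunk 3: at line 3 remove [ndt,ayrqj,ijqs] add [pvoxf,nozcc,vkfmj] -> 7 lines: colhg caysr zfjl pvoxf nozcc vkfmj tyaxa
Hunk 4: at line 1 remove [zfjl,pvoxf] add [rsktn,ibdfj] -> 7 lines: colhg caysr rsktn ibdfj nozcc vkfmj tyaxa
Hunk 5: at line 3 remove [ibdfj,nozcc,vkfmj] add [inm,yen] -> 6 lines: colhg caysr rsktn inm yen tyaxa
Hunk 6: at line 1 remove [rsktn,inm] add [boa] -> 5 lines: colhg caysr boa yen tyaxa
Final line count: 5

Answer: 5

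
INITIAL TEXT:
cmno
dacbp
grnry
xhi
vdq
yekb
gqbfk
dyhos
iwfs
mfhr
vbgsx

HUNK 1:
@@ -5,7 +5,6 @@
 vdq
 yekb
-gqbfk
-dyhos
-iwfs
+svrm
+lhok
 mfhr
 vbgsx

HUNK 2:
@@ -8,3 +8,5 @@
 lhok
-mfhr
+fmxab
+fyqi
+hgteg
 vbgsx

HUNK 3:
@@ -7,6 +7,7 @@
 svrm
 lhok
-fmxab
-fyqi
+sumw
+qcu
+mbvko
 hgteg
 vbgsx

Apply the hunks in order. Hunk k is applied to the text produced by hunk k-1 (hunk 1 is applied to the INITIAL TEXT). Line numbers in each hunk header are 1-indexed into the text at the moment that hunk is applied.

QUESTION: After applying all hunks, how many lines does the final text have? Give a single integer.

Hunk 1: at line 5 remove [gqbfk,dyhos,iwfs] add [svrm,lhok] -> 10 lines: cmno dacbp grnry xhi vdq yekb svrm lhok mfhr vbgsx
Hunk 2: at line 8 remove [mfhr] add [fmxab,fyqi,hgteg] -> 12 lines: cmno dacbp grnry xhi vdq yekb svrm lhok fmxab fyqi hgteg vbgsx
Hunk 3: at line 7 remove [fmxab,fyqi] add [sumw,qcu,mbvko] -> 13 lines: cmno dacbp grnry xhi vdq yekb svrm lhok sumw qcu mbvko hgteg vbgsx
Final line count: 13

Answer: 13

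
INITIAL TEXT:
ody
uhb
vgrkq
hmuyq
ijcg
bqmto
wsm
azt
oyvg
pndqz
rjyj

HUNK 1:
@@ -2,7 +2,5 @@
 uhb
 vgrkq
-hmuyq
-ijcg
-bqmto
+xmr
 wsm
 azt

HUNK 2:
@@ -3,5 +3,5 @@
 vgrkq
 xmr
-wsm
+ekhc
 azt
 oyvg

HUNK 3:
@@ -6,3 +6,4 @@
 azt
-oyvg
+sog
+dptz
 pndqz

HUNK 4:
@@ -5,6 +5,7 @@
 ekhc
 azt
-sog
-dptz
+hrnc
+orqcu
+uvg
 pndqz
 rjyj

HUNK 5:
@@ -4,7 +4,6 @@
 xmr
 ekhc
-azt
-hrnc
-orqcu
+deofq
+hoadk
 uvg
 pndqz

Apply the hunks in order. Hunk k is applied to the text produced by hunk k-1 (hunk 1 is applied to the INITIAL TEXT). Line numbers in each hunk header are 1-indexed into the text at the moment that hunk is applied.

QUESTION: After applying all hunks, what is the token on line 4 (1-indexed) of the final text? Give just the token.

Answer: xmr

Derivation:
Hunk 1: at line 2 remove [hmuyq,ijcg,bqmto] add [xmr] -> 9 lines: ody uhb vgrkq xmr wsm azt oyvg pndqz rjyj
Hunk 2: at line 3 remove [wsm] add [ekhc] -> 9 lines: ody uhb vgrkq xmr ekhc azt oyvg pndqz rjyj
Hunk 3: at line 6 remove [oyvg] add [sog,dptz] -> 10 lines: ody uhb vgrkq xmr ekhc azt sog dptz pndqz rjyj
Hunk 4: at line 5 remove [sog,dptz] add [hrnc,orqcu,uvg] -> 11 lines: ody uhb vgrkq xmr ekhc azt hrnc orqcu uvg pndqz rjyj
Hunk 5: at line 4 remove [azt,hrnc,orqcu] add [deofq,hoadk] -> 10 lines: ody uhb vgrkq xmr ekhc deofq hoadk uvg pndqz rjyj
Final line 4: xmr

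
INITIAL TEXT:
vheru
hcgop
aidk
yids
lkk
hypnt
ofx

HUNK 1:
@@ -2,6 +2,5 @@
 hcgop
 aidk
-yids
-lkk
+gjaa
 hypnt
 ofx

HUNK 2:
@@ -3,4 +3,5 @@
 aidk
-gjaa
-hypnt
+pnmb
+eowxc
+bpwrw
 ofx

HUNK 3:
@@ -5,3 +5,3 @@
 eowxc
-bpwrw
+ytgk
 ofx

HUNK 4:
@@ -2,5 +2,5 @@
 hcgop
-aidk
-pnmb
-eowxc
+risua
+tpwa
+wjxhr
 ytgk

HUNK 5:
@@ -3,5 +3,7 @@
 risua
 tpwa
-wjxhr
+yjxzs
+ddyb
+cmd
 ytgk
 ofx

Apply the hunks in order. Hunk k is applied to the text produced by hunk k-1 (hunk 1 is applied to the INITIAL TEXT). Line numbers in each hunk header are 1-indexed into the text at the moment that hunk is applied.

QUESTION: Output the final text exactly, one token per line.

Answer: vheru
hcgop
risua
tpwa
yjxzs
ddyb
cmd
ytgk
ofx

Derivation:
Hunk 1: at line 2 remove [yids,lkk] add [gjaa] -> 6 lines: vheru hcgop aidk gjaa hypnt ofx
Hunk 2: at line 3 remove [gjaa,hypnt] add [pnmb,eowxc,bpwrw] -> 7 lines: vheru hcgop aidk pnmb eowxc bpwrw ofx
Hunk 3: at line 5 remove [bpwrw] add [ytgk] -> 7 lines: vheru hcgop aidk pnmb eowxc ytgk ofx
Hunk 4: at line 2 remove [aidk,pnmb,eowxc] add [risua,tpwa,wjxhr] -> 7 lines: vheru hcgop risua tpwa wjxhr ytgk ofx
Hunk 5: at line 3 remove [wjxhr] add [yjxzs,ddyb,cmd] -> 9 lines: vheru hcgop risua tpwa yjxzs ddyb cmd ytgk ofx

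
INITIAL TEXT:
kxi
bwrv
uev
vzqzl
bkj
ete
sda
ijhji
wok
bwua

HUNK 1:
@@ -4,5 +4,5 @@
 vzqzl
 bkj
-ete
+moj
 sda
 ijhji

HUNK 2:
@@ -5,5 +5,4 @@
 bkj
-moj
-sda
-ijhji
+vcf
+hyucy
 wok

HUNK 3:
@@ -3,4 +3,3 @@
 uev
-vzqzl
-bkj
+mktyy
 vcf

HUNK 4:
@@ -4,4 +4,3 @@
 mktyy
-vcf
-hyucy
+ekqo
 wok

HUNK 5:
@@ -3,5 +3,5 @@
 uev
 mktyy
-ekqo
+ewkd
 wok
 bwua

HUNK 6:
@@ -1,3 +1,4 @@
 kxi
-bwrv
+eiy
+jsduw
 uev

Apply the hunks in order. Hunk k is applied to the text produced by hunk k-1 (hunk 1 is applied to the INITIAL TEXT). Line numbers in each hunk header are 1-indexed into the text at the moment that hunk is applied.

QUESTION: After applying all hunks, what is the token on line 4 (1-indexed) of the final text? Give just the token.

Hunk 1: at line 4 remove [ete] add [moj] -> 10 lines: kxi bwrv uev vzqzl bkj moj sda ijhji wok bwua
Hunk 2: at line 5 remove [moj,sda,ijhji] add [vcf,hyucy] -> 9 lines: kxi bwrv uev vzqzl bkj vcf hyucy wok bwua
Hunk 3: at line 3 remove [vzqzl,bkj] add [mktyy] -> 8 lines: kxi bwrv uev mktyy vcf hyucy wok bwua
Hunk 4: at line 4 remove [vcf,hyucy] add [ekqo] -> 7 lines: kxi bwrv uev mktyy ekqo wok bwua
Hunk 5: at line 3 remove [ekqo] add [ewkd] -> 7 lines: kxi bwrv uev mktyy ewkd wok bwua
Hunk 6: at line 1 remove [bwrv] add [eiy,jsduw] -> 8 lines: kxi eiy jsduw uev mktyy ewkd wok bwua
Final line 4: uev

Answer: uev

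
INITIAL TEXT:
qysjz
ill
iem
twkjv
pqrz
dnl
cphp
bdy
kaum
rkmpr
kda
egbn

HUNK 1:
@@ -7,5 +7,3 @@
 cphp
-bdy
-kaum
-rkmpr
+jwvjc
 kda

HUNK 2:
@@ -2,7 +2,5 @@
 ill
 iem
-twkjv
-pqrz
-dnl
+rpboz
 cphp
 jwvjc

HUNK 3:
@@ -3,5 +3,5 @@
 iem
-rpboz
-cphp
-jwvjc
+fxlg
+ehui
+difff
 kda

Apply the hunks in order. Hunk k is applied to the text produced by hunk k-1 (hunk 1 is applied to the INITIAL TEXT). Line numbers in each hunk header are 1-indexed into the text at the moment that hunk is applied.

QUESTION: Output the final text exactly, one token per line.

Hunk 1: at line 7 remove [bdy,kaum,rkmpr] add [jwvjc] -> 10 lines: qysjz ill iem twkjv pqrz dnl cphp jwvjc kda egbn
Hunk 2: at line 2 remove [twkjv,pqrz,dnl] add [rpboz] -> 8 lines: qysjz ill iem rpboz cphp jwvjc kda egbn
Hunk 3: at line 3 remove [rpboz,cphp,jwvjc] add [fxlg,ehui,difff] -> 8 lines: qysjz ill iem fxlg ehui difff kda egbn

Answer: qysjz
ill
iem
fxlg
ehui
difff
kda
egbn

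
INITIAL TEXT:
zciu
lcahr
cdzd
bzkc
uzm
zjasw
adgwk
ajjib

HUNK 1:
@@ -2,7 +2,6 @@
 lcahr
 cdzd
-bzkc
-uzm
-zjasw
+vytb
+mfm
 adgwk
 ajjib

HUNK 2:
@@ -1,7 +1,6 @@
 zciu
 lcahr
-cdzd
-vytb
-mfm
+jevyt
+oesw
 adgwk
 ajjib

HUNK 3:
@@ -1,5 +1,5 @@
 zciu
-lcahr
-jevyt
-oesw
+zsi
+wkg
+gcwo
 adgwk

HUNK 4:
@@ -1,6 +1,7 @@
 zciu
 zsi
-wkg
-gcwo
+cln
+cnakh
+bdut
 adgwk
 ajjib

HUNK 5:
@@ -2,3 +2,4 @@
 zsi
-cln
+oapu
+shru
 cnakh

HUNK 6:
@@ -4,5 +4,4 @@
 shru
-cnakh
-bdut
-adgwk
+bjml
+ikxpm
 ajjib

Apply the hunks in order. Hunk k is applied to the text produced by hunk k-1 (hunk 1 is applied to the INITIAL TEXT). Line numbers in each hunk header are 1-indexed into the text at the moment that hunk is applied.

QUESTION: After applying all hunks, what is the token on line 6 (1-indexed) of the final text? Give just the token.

Answer: ikxpm

Derivation:
Hunk 1: at line 2 remove [bzkc,uzm,zjasw] add [vytb,mfm] -> 7 lines: zciu lcahr cdzd vytb mfm adgwk ajjib
Hunk 2: at line 1 remove [cdzd,vytb,mfm] add [jevyt,oesw] -> 6 lines: zciu lcahr jevyt oesw adgwk ajjib
Hunk 3: at line 1 remove [lcahr,jevyt,oesw] add [zsi,wkg,gcwo] -> 6 lines: zciu zsi wkg gcwo adgwk ajjib
Hunk 4: at line 1 remove [wkg,gcwo] add [cln,cnakh,bdut] -> 7 lines: zciu zsi cln cnakh bdut adgwk ajjib
Hunk 5: at line 2 remove [cln] add [oapu,shru] -> 8 lines: zciu zsi oapu shru cnakh bdut adgwk ajjib
Hunk 6: at line 4 remove [cnakh,bdut,adgwk] add [bjml,ikxpm] -> 7 lines: zciu zsi oapu shru bjml ikxpm ajjib
Final line 6: ikxpm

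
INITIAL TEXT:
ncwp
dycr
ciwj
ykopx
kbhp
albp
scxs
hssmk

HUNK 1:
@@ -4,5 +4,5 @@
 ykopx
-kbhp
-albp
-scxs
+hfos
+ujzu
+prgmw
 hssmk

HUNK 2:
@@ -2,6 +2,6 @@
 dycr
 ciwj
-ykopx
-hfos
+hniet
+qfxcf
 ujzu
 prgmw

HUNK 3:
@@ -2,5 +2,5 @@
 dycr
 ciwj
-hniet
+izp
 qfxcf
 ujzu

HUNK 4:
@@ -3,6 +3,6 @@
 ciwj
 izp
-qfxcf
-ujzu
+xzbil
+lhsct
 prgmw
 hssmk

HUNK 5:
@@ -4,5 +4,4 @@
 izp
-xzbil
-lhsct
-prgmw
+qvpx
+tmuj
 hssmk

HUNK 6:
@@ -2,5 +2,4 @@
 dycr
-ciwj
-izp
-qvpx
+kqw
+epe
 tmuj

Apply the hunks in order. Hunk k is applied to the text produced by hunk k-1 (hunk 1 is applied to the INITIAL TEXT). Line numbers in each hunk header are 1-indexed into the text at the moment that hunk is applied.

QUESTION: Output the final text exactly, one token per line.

Answer: ncwp
dycr
kqw
epe
tmuj
hssmk

Derivation:
Hunk 1: at line 4 remove [kbhp,albp,scxs] add [hfos,ujzu,prgmw] -> 8 lines: ncwp dycr ciwj ykopx hfos ujzu prgmw hssmk
Hunk 2: at line 2 remove [ykopx,hfos] add [hniet,qfxcf] -> 8 lines: ncwp dycr ciwj hniet qfxcf ujzu prgmw hssmk
Hunk 3: at line 2 remove [hniet] add [izp] -> 8 lines: ncwp dycr ciwj izp qfxcf ujzu prgmw hssmk
Hunk 4: at line 3 remove [qfxcf,ujzu] add [xzbil,lhsct] -> 8 lines: ncwp dycr ciwj izp xzbil lhsct prgmw hssmk
Hunk 5: at line 4 remove [xzbil,lhsct,prgmw] add [qvpx,tmuj] -> 7 lines: ncwp dycr ciwj izp qvpx tmuj hssmk
Hunk 6: at line 2 remove [ciwj,izp,qvpx] add [kqw,epe] -> 6 lines: ncwp dycr kqw epe tmuj hssmk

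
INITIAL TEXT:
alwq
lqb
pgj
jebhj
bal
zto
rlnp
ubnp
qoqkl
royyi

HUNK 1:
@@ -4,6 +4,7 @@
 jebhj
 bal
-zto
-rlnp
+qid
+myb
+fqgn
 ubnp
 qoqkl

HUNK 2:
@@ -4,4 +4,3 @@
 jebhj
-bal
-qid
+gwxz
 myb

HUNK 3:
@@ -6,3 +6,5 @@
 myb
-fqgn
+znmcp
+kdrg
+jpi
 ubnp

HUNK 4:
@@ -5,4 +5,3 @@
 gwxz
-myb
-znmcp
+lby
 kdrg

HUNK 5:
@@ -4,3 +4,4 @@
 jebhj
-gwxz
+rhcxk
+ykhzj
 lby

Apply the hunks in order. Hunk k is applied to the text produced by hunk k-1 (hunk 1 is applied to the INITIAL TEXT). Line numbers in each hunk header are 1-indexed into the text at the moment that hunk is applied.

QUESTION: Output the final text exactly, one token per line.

Answer: alwq
lqb
pgj
jebhj
rhcxk
ykhzj
lby
kdrg
jpi
ubnp
qoqkl
royyi

Derivation:
Hunk 1: at line 4 remove [zto,rlnp] add [qid,myb,fqgn] -> 11 lines: alwq lqb pgj jebhj bal qid myb fqgn ubnp qoqkl royyi
Hunk 2: at line 4 remove [bal,qid] add [gwxz] -> 10 lines: alwq lqb pgj jebhj gwxz myb fqgn ubnp qoqkl royyi
Hunk 3: at line 6 remove [fqgn] add [znmcp,kdrg,jpi] -> 12 lines: alwq lqb pgj jebhj gwxz myb znmcp kdrg jpi ubnp qoqkl royyi
Hunk 4: at line 5 remove [myb,znmcp] add [lby] -> 11 lines: alwq lqb pgj jebhj gwxz lby kdrg jpi ubnp qoqkl royyi
Hunk 5: at line 4 remove [gwxz] add [rhcxk,ykhzj] -> 12 lines: alwq lqb pgj jebhj rhcxk ykhzj lby kdrg jpi ubnp qoqkl royyi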